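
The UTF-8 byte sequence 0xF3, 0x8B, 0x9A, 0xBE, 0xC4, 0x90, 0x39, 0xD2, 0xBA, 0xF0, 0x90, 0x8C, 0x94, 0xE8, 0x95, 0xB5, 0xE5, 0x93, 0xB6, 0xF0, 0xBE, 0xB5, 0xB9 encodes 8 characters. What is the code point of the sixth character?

Offset 0: leading byte 0xF3 = 11110011 → 4-byte char #1 = F3 8B 9A BE.
Offset 4: leading byte 0xC4 = 11000100 → 2-byte char #2 = C4 90.
Offset 6: leading byte 0x39 = 00111001 → 1-byte char #3 = 39.
Offset 7: leading byte 0xD2 = 11010010 → 2-byte char #4 = D2 BA.
Offset 9: leading byte 0xF0 = 11110000 → 4-byte char #5 = F0 90 8C 94.
Offset 13: leading byte 0xE8 = 11101000 → 3-byte char #6 = E8 95 B5.
Leading byte 0xE8 = 11101000 matches 1110xxxx → 3-byte sequence.
Byte 1: 0xE8 = 11101000, payload 1000 (4 bits).
Byte 2: 0x95 = 10010101 (10xxxxxx ✓), payload 010101.
Byte 3: 0xB5 = 10110101 (10xxxxxx ✓), payload 110101.
Concatenate: 1000010101110101 = 0x8575 (16 bits → U+8575).

U+8575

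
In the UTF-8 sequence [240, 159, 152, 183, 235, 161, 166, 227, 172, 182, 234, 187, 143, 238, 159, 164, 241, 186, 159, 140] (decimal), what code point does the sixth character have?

U+7A7CC

Offset 0: leading byte 0xF0 = 11110000 → 4-byte char #1 = F0 9F 98 B7.
Offset 4: leading byte 0xEB = 11101011 → 3-byte char #2 = EB A1 A6.
Offset 7: leading byte 0xE3 = 11100011 → 3-byte char #3 = E3 AC B6.
Offset 10: leading byte 0xEA = 11101010 → 3-byte char #4 = EA BB 8F.
Offset 13: leading byte 0xEE = 11101110 → 3-byte char #5 = EE 9F A4.
Offset 16: leading byte 0xF1 = 11110001 → 4-byte char #6 = F1 BA 9F 8C.
Leading byte 0xF1 = 11110001 matches 11110xxx → 4-byte sequence.
Byte 1: 0xF1 = 11110001, payload 001 (3 bits).
Byte 2: 0xBA = 10111010 (10xxxxxx ✓), payload 111010.
Byte 3: 0x9F = 10011111 (10xxxxxx ✓), payload 011111.
Byte 4: 0x8C = 10001100 (10xxxxxx ✓), payload 001100.
Concatenate: 001111010011111001100 = 0x7A7CC (21 bits → U+7A7CC).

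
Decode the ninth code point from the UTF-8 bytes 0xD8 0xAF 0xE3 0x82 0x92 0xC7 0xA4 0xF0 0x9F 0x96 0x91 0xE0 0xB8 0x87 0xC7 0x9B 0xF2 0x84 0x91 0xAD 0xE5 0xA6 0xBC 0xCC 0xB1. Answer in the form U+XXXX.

Offset 0: leading byte 0xD8 = 11011000 → 2-byte char #1 = D8 AF.
Offset 2: leading byte 0xE3 = 11100011 → 3-byte char #2 = E3 82 92.
Offset 5: leading byte 0xC7 = 11000111 → 2-byte char #3 = C7 A4.
Offset 7: leading byte 0xF0 = 11110000 → 4-byte char #4 = F0 9F 96 91.
Offset 11: leading byte 0xE0 = 11100000 → 3-byte char #5 = E0 B8 87.
Offset 14: leading byte 0xC7 = 11000111 → 2-byte char #6 = C7 9B.
Offset 16: leading byte 0xF2 = 11110010 → 4-byte char #7 = F2 84 91 AD.
Offset 20: leading byte 0xE5 = 11100101 → 3-byte char #8 = E5 A6 BC.
Offset 23: leading byte 0xCC = 11001100 → 2-byte char #9 = CC B1.
Leading byte 0xCC = 11001100 matches 110xxxxx → 2-byte sequence.
Byte 1: 0xCC = 11001100, payload 01100 (5 bits).
Byte 2: 0xB1 = 10110001 (10xxxxxx ✓), payload 110001.
Concatenate: 01100110001 = 0x331 (11 bits → U+0331).

U+0331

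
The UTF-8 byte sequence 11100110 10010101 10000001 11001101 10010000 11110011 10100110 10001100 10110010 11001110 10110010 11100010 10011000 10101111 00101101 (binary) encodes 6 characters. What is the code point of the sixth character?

Offset 0: leading byte 0xE6 = 11100110 → 3-byte char #1 = E6 95 81.
Offset 3: leading byte 0xCD = 11001101 → 2-byte char #2 = CD 90.
Offset 5: leading byte 0xF3 = 11110011 → 4-byte char #3 = F3 A6 8C B2.
Offset 9: leading byte 0xCE = 11001110 → 2-byte char #4 = CE B2.
Offset 11: leading byte 0xE2 = 11100010 → 3-byte char #5 = E2 98 AF.
Offset 14: leading byte 0x2D = 00101101 → 1-byte char #6 = 2D.
Leading byte 0x2D = 00101101 matches 0xxxxxxx → 1-byte sequence.
Byte 1: 0x2D = 00101101, payload 0101101 (7 bits).
Concatenate: 0101101 = 0x2D (7 bits → U+002D).

U+002D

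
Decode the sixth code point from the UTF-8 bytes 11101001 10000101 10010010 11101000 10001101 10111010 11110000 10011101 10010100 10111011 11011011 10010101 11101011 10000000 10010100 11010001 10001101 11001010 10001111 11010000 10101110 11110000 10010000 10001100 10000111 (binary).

U+044D

Offset 0: leading byte 0xE9 = 11101001 → 3-byte char #1 = E9 85 92.
Offset 3: leading byte 0xE8 = 11101000 → 3-byte char #2 = E8 8D BA.
Offset 6: leading byte 0xF0 = 11110000 → 4-byte char #3 = F0 9D 94 BB.
Offset 10: leading byte 0xDB = 11011011 → 2-byte char #4 = DB 95.
Offset 12: leading byte 0xEB = 11101011 → 3-byte char #5 = EB 80 94.
Offset 15: leading byte 0xD1 = 11010001 → 2-byte char #6 = D1 8D.
Leading byte 0xD1 = 11010001 matches 110xxxxx → 2-byte sequence.
Byte 1: 0xD1 = 11010001, payload 10001 (5 bits).
Byte 2: 0x8D = 10001101 (10xxxxxx ✓), payload 001101.
Concatenate: 10001001101 = 0x44D (11 bits → U+044D).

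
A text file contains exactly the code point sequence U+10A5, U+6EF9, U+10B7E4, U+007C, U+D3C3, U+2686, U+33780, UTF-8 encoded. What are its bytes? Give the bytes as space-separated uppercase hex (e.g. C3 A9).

U+10A5: 3-byte form → E1 82 A5.
U+6EF9: 3-byte form → E6 BB B9.
U+10B7E4: 4-byte form → F4 8B 9F A4.
U+007C: 1-byte form → 7C.
U+D3C3: 3-byte form → ED 8F 83.
U+2686: 3-byte form → E2 9A 86.
U+33780: 4-byte form → F0 B3 9E 80.
Concatenated (21 bytes): E1 82 A5 E6 BB B9 F4 8B 9F A4 7C ED 8F 83 E2 9A 86 F0 B3 9E 80.

E1 82 A5 E6 BB B9 F4 8B 9F A4 7C ED 8F 83 E2 9A 86 F0 B3 9E 80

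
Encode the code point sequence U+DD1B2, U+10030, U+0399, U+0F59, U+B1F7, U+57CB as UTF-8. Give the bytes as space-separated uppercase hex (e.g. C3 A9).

F3 9D 86 B2 F0 90 80 B0 CE 99 E0 BD 99 EB 87 B7 E5 9F 8B

U+DD1B2: 4-byte form → F3 9D 86 B2.
U+10030: 4-byte form → F0 90 80 B0.
U+0399: 2-byte form → CE 99.
U+0F59: 3-byte form → E0 BD 99.
U+B1F7: 3-byte form → EB 87 B7.
U+57CB: 3-byte form → E5 9F 8B.
Concatenated (19 bytes): F3 9D 86 B2 F0 90 80 B0 CE 99 E0 BD 99 EB 87 B7 E5 9F 8B.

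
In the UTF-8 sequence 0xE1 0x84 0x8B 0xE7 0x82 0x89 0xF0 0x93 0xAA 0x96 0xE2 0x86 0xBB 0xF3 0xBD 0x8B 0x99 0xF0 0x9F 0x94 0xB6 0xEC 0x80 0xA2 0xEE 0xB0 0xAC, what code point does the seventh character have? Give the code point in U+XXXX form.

U+C022

Offset 0: leading byte 0xE1 = 11100001 → 3-byte char #1 = E1 84 8B.
Offset 3: leading byte 0xE7 = 11100111 → 3-byte char #2 = E7 82 89.
Offset 6: leading byte 0xF0 = 11110000 → 4-byte char #3 = F0 93 AA 96.
Offset 10: leading byte 0xE2 = 11100010 → 3-byte char #4 = E2 86 BB.
Offset 13: leading byte 0xF3 = 11110011 → 4-byte char #5 = F3 BD 8B 99.
Offset 17: leading byte 0xF0 = 11110000 → 4-byte char #6 = F0 9F 94 B6.
Offset 21: leading byte 0xEC = 11101100 → 3-byte char #7 = EC 80 A2.
Leading byte 0xEC = 11101100 matches 1110xxxx → 3-byte sequence.
Byte 1: 0xEC = 11101100, payload 1100 (4 bits).
Byte 2: 0x80 = 10000000 (10xxxxxx ✓), payload 000000.
Byte 3: 0xA2 = 10100010 (10xxxxxx ✓), payload 100010.
Concatenate: 1100000000100010 = 0xC022 (16 bits → U+C022).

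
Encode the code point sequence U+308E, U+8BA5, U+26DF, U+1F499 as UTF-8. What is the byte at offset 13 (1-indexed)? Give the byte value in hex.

1-indexed offset 13 is 0-indexed offset 12.
U+308E → 3-byte form E3 82 8E at offsets 0–2.
U+8BA5 → 3-byte form E8 AE A5 at offsets 3–5.
U+26DF → 3-byte form E2 9B 9F at offsets 6–8.
U+1F499 → 4-byte form F0 9F 92 99 at offsets 9–12.
Offset 12 falls in char 4's range; it's byte 4 of F0 9F 92 99 = 0x99.

0x99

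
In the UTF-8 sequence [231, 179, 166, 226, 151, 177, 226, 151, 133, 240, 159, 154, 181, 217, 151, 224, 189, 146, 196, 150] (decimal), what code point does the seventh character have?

U+0116

Offset 0: leading byte 0xE7 = 11100111 → 3-byte char #1 = E7 B3 A6.
Offset 3: leading byte 0xE2 = 11100010 → 3-byte char #2 = E2 97 B1.
Offset 6: leading byte 0xE2 = 11100010 → 3-byte char #3 = E2 97 85.
Offset 9: leading byte 0xF0 = 11110000 → 4-byte char #4 = F0 9F 9A B5.
Offset 13: leading byte 0xD9 = 11011001 → 2-byte char #5 = D9 97.
Offset 15: leading byte 0xE0 = 11100000 → 3-byte char #6 = E0 BD 92.
Offset 18: leading byte 0xC4 = 11000100 → 2-byte char #7 = C4 96.
Leading byte 0xC4 = 11000100 matches 110xxxxx → 2-byte sequence.
Byte 1: 0xC4 = 11000100, payload 00100 (5 bits).
Byte 2: 0x96 = 10010110 (10xxxxxx ✓), payload 010110.
Concatenate: 00100010110 = 0x116 (11 bits → U+0116).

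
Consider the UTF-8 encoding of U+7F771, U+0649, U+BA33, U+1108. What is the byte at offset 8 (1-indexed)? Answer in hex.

1-indexed offset 8 is 0-indexed offset 7.
U+7F771 → 4-byte form F1 BF 9D B1 at offsets 0–3.
U+0649 → 2-byte form D9 89 at offsets 4–5.
U+BA33 → 3-byte form EB A8 B3 at offsets 6–8.
Offset 7 falls in char 3's range; it's byte 2 of EB A8 B3 = 0xA8.

0xA8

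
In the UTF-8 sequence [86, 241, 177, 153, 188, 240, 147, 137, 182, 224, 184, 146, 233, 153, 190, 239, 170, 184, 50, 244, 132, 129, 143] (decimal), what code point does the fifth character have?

U+967E

Offset 0: leading byte 0x56 = 01010110 → 1-byte char #1 = 56.
Offset 1: leading byte 0xF1 = 11110001 → 4-byte char #2 = F1 B1 99 BC.
Offset 5: leading byte 0xF0 = 11110000 → 4-byte char #3 = F0 93 89 B6.
Offset 9: leading byte 0xE0 = 11100000 → 3-byte char #4 = E0 B8 92.
Offset 12: leading byte 0xE9 = 11101001 → 3-byte char #5 = E9 99 BE.
Leading byte 0xE9 = 11101001 matches 1110xxxx → 3-byte sequence.
Byte 1: 0xE9 = 11101001, payload 1001 (4 bits).
Byte 2: 0x99 = 10011001 (10xxxxxx ✓), payload 011001.
Byte 3: 0xBE = 10111110 (10xxxxxx ✓), payload 111110.
Concatenate: 1001011001111110 = 0x967E (16 bits → U+967E).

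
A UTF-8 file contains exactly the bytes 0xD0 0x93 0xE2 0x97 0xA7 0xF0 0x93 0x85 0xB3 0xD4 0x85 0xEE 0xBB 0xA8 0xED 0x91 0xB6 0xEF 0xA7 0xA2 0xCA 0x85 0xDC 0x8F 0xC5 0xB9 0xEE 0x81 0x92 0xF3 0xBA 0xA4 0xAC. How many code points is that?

Byte at offset 0: 0xD0 = 11010000 → 2-byte char (#1). Advance 2.
Byte at offset 2: 0xE2 = 11100010 → 3-byte char (#2). Advance 3.
Byte at offset 5: 0xF0 = 11110000 → 4-byte char (#3). Advance 4.
Byte at offset 9: 0xD4 = 11010100 → 2-byte char (#4). Advance 2.
Byte at offset 11: 0xEE = 11101110 → 3-byte char (#5). Advance 3.
Byte at offset 14: 0xED = 11101101 → 3-byte char (#6). Advance 3.
Byte at offset 17: 0xEF = 11101111 → 3-byte char (#7). Advance 3.
Byte at offset 20: 0xCA = 11001010 → 2-byte char (#8). Advance 2.
Byte at offset 22: 0xDC = 11011100 → 2-byte char (#9). Advance 2.
Byte at offset 24: 0xC5 = 11000101 → 2-byte char (#10). Advance 2.
Byte at offset 26: 0xEE = 11101110 → 3-byte char (#11). Advance 3.
Byte at offset 29: 0xF3 = 11110011 → 4-byte char (#12). Advance 4.
Reached end at offset 33 after 12 code points.

12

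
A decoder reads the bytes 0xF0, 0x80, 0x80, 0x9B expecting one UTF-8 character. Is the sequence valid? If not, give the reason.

Leading byte 0xF0 = 11110000 → 4-byte form.
Continuation bytes all match 10xxxxxx. Payload decodes to 0x1B.
But 0x1B < 0x10000, the minimum for a 4-byte sequence — this is an overlong encoding.

invalid (overlong encoding)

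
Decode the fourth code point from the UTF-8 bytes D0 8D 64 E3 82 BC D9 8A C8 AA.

Offset 0: leading byte 0xD0 = 11010000 → 2-byte char #1 = D0 8D.
Offset 2: leading byte 0x64 = 01100100 → 1-byte char #2 = 64.
Offset 3: leading byte 0xE3 = 11100011 → 3-byte char #3 = E3 82 BC.
Offset 6: leading byte 0xD9 = 11011001 → 2-byte char #4 = D9 8A.
Leading byte 0xD9 = 11011001 matches 110xxxxx → 2-byte sequence.
Byte 1: 0xD9 = 11011001, payload 11001 (5 bits).
Byte 2: 0x8A = 10001010 (10xxxxxx ✓), payload 001010.
Concatenate: 11001001010 = 0x64A (11 bits → U+064A).

U+064A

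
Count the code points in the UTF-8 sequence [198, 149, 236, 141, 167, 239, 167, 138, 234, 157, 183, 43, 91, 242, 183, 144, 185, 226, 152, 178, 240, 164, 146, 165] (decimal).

Byte at offset 0: 0xC6 = 11000110 → 2-byte char (#1). Advance 2.
Byte at offset 2: 0xEC = 11101100 → 3-byte char (#2). Advance 3.
Byte at offset 5: 0xEF = 11101111 → 3-byte char (#3). Advance 3.
Byte at offset 8: 0xEA = 11101010 → 3-byte char (#4). Advance 3.
Byte at offset 11: 0x2B = 00101011 → 1-byte char (#5). Advance 1.
Byte at offset 12: 0x5B = 01011011 → 1-byte char (#6). Advance 1.
Byte at offset 13: 0xF2 = 11110010 → 4-byte char (#7). Advance 4.
Byte at offset 17: 0xE2 = 11100010 → 3-byte char (#8). Advance 3.
Byte at offset 20: 0xF0 = 11110000 → 4-byte char (#9). Advance 4.
Reached end at offset 24 after 9 code points.

9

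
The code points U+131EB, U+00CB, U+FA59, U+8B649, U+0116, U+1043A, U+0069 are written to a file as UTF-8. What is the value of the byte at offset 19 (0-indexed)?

U+131EB → 4-byte form F0 93 87 AB at offsets 0–3.
U+00CB → 2-byte form C3 8B at offsets 4–5.
U+FA59 → 3-byte form EF A9 99 at offsets 6–8.
U+8B649 → 4-byte form F2 8B 99 89 at offsets 9–12.
U+0116 → 2-byte form C4 96 at offsets 13–14.
U+1043A → 4-byte form F0 90 90 BA at offsets 15–18.
U+0069 → 1-byte form 69 at offsets 19–19.
Offset 19 falls in char 7's range; it's byte 1 of 69 = 0x69.

0x69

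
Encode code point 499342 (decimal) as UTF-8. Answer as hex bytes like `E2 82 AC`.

U+79E8E = 0x79E8E = 499342 decimal. In range U+10000–U+10FFFF → 4-byte form: 11110xxx 10xxxxxx 10xxxxxx 10xxxxxx.
Binary (21 bits): 001111001111010001110.
Split 3+6+6+6: 001 | 111001 | 111010 | 001110.
Byte 1: 11110001 = 0xF1.
Byte 2: 10111001 = 0xB9.
Byte 3: 10111010 = 0xBA.
Byte 4: 10001110 = 0x8E.

F1 B9 BA 8E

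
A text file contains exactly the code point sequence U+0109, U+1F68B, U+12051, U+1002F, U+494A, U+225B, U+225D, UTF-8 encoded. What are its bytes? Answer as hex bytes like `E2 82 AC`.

U+0109: 2-byte form → C4 89.
U+1F68B: 4-byte form → F0 9F 9A 8B.
U+12051: 4-byte form → F0 92 81 91.
U+1002F: 4-byte form → F0 90 80 AF.
U+494A: 3-byte form → E4 A5 8A.
U+225B: 3-byte form → E2 89 9B.
U+225D: 3-byte form → E2 89 9D.
Concatenated (23 bytes): C4 89 F0 9F 9A 8B F0 92 81 91 F0 90 80 AF E4 A5 8A E2 89 9B E2 89 9D.

C4 89 F0 9F 9A 8B F0 92 81 91 F0 90 80 AF E4 A5 8A E2 89 9B E2 89 9D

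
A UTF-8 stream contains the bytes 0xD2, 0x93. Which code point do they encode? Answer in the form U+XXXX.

U+0493

Leading byte 0xD2 = 11010010 matches 110xxxxx → 2-byte sequence.
Byte 1: 0xD2 = 11010010, payload 10010 (5 bits).
Byte 2: 0x93 = 10010011 (10xxxxxx ✓), payload 010011.
Concatenate: 10010010011 = 0x493 (11 bits → U+0493).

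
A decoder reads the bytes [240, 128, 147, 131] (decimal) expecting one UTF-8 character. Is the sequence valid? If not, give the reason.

invalid (overlong encoding)

Leading byte 0xF0 = 11110000 → 4-byte form.
Continuation bytes all match 10xxxxxx. Payload decodes to 0x4C3.
But 0x4C3 < 0x10000, the minimum for a 4-byte sequence — this is an overlong encoding.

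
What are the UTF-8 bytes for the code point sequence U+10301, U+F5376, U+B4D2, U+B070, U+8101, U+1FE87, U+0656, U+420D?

U+10301: 4-byte form → F0 90 8C 81.
U+F5376: 4-byte form → F3 B5 8D B6.
U+B4D2: 3-byte form → EB 93 92.
U+B070: 3-byte form → EB 81 B0.
U+8101: 3-byte form → E8 84 81.
U+1FE87: 4-byte form → F0 9F BA 87.
U+0656: 2-byte form → D9 96.
U+420D: 3-byte form → E4 88 8D.
Concatenated (26 bytes): F0 90 8C 81 F3 B5 8D B6 EB 93 92 EB 81 B0 E8 84 81 F0 9F BA 87 D9 96 E4 88 8D.

F0 90 8C 81 F3 B5 8D B6 EB 93 92 EB 81 B0 E8 84 81 F0 9F BA 87 D9 96 E4 88 8D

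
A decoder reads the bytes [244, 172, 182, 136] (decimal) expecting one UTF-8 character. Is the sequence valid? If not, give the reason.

invalid (encodes a value above U+10FFFF)

Leading byte 0xF4 = 11110100 → 4-byte form.
Payload = 0x12CD88, which exceeds U+10FFFF, the maximum Unicode code point. (Leading bytes F5–FF, or F4 followed by ≥ 0x90, are invalid.)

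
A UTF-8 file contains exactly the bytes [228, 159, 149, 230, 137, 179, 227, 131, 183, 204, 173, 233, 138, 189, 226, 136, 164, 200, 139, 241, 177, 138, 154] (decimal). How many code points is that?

Byte at offset 0: 0xE4 = 11100100 → 3-byte char (#1). Advance 3.
Byte at offset 3: 0xE6 = 11100110 → 3-byte char (#2). Advance 3.
Byte at offset 6: 0xE3 = 11100011 → 3-byte char (#3). Advance 3.
Byte at offset 9: 0xCC = 11001100 → 2-byte char (#4). Advance 2.
Byte at offset 11: 0xE9 = 11101001 → 3-byte char (#5). Advance 3.
Byte at offset 14: 0xE2 = 11100010 → 3-byte char (#6). Advance 3.
Byte at offset 17: 0xC8 = 11001000 → 2-byte char (#7). Advance 2.
Byte at offset 19: 0xF1 = 11110001 → 4-byte char (#8). Advance 4.
Reached end at offset 23 after 8 code points.

8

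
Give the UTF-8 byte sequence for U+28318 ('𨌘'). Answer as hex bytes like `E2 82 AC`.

F0 A8 8C 98

U+28318 = 0x28318 = 164632 decimal. In range U+10000–U+10FFFF → 4-byte form: 11110xxx 10xxxxxx 10xxxxxx 10xxxxxx.
Binary (21 bits): 000101000001100011000.
Split 3+6+6+6: 000 | 101000 | 001100 | 011000.
Byte 1: 11110000 = 0xF0.
Byte 2: 10101000 = 0xA8.
Byte 3: 10001100 = 0x8C.
Byte 4: 10011000 = 0x98.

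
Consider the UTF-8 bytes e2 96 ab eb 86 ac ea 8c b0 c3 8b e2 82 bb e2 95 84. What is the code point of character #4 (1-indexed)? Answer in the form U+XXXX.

U+00CB

Offset 0: leading byte 0xE2 = 11100010 → 3-byte char #1 = E2 96 AB.
Offset 3: leading byte 0xEB = 11101011 → 3-byte char #2 = EB 86 AC.
Offset 6: leading byte 0xEA = 11101010 → 3-byte char #3 = EA 8C B0.
Offset 9: leading byte 0xC3 = 11000011 → 2-byte char #4 = C3 8B.
Leading byte 0xC3 = 11000011 matches 110xxxxx → 2-byte sequence.
Byte 1: 0xC3 = 11000011, payload 00011 (5 bits).
Byte 2: 0x8B = 10001011 (10xxxxxx ✓), payload 001011.
Concatenate: 00011001011 = 0xCB (11 bits → U+00CB).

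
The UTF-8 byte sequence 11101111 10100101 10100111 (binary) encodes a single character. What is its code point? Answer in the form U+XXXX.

Leading byte 0xEF = 11101111 matches 1110xxxx → 3-byte sequence.
Byte 1: 0xEF = 11101111, payload 1111 (4 bits).
Byte 2: 0xA5 = 10100101 (10xxxxxx ✓), payload 100101.
Byte 3: 0xA7 = 10100111 (10xxxxxx ✓), payload 100111.
Concatenate: 1111100101100111 = 0xF967 (16 bits → U+F967).

U+F967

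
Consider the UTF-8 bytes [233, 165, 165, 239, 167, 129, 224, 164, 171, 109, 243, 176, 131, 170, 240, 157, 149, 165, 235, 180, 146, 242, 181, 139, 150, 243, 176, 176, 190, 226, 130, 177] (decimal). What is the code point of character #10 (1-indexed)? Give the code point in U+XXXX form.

U+20B1

Offset 0: leading byte 0xE9 = 11101001 → 3-byte char #1 = E9 A5 A5.
Offset 3: leading byte 0xEF = 11101111 → 3-byte char #2 = EF A7 81.
Offset 6: leading byte 0xE0 = 11100000 → 3-byte char #3 = E0 A4 AB.
Offset 9: leading byte 0x6D = 01101101 → 1-byte char #4 = 6D.
Offset 10: leading byte 0xF3 = 11110011 → 4-byte char #5 = F3 B0 83 AA.
Offset 14: leading byte 0xF0 = 11110000 → 4-byte char #6 = F0 9D 95 A5.
Offset 18: leading byte 0xEB = 11101011 → 3-byte char #7 = EB B4 92.
Offset 21: leading byte 0xF2 = 11110010 → 4-byte char #8 = F2 B5 8B 96.
Offset 25: leading byte 0xF3 = 11110011 → 4-byte char #9 = F3 B0 B0 BE.
Offset 29: leading byte 0xE2 = 11100010 → 3-byte char #10 = E2 82 B1.
Leading byte 0xE2 = 11100010 matches 1110xxxx → 3-byte sequence.
Byte 1: 0xE2 = 11100010, payload 0010 (4 bits).
Byte 2: 0x82 = 10000010 (10xxxxxx ✓), payload 000010.
Byte 3: 0xB1 = 10110001 (10xxxxxx ✓), payload 110001.
Concatenate: 0010000010110001 = 0x20B1 (16 bits → U+20B1).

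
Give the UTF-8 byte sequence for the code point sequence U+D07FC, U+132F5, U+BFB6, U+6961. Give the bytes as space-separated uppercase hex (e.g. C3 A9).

F3 90 9F BC F0 93 8B B5 EB BE B6 E6 A5 A1

U+D07FC: 4-byte form → F3 90 9F BC.
U+132F5: 4-byte form → F0 93 8B B5.
U+BFB6: 3-byte form → EB BE B6.
U+6961: 3-byte form → E6 A5 A1.
Concatenated (14 bytes): F3 90 9F BC F0 93 8B B5 EB BE B6 E6 A5 A1.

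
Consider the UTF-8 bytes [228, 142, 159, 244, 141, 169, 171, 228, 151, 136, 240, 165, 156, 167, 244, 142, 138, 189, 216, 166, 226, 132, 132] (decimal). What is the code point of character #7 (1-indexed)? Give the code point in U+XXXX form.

Offset 0: leading byte 0xE4 = 11100100 → 3-byte char #1 = E4 8E 9F.
Offset 3: leading byte 0xF4 = 11110100 → 4-byte char #2 = F4 8D A9 AB.
Offset 7: leading byte 0xE4 = 11100100 → 3-byte char #3 = E4 97 88.
Offset 10: leading byte 0xF0 = 11110000 → 4-byte char #4 = F0 A5 9C A7.
Offset 14: leading byte 0xF4 = 11110100 → 4-byte char #5 = F4 8E 8A BD.
Offset 18: leading byte 0xD8 = 11011000 → 2-byte char #6 = D8 A6.
Offset 20: leading byte 0xE2 = 11100010 → 3-byte char #7 = E2 84 84.
Leading byte 0xE2 = 11100010 matches 1110xxxx → 3-byte sequence.
Byte 1: 0xE2 = 11100010, payload 0010 (4 bits).
Byte 2: 0x84 = 10000100 (10xxxxxx ✓), payload 000100.
Byte 3: 0x84 = 10000100 (10xxxxxx ✓), payload 000100.
Concatenate: 0010000100000100 = 0x2104 (16 bits → U+2104).

U+2104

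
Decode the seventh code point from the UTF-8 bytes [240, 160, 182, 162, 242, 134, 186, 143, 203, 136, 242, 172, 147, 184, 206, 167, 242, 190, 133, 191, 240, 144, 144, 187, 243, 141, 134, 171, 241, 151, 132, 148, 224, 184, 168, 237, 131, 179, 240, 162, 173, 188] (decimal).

U+1043B

Offset 0: leading byte 0xF0 = 11110000 → 4-byte char #1 = F0 A0 B6 A2.
Offset 4: leading byte 0xF2 = 11110010 → 4-byte char #2 = F2 86 BA 8F.
Offset 8: leading byte 0xCB = 11001011 → 2-byte char #3 = CB 88.
Offset 10: leading byte 0xF2 = 11110010 → 4-byte char #4 = F2 AC 93 B8.
Offset 14: leading byte 0xCE = 11001110 → 2-byte char #5 = CE A7.
Offset 16: leading byte 0xF2 = 11110010 → 4-byte char #6 = F2 BE 85 BF.
Offset 20: leading byte 0xF0 = 11110000 → 4-byte char #7 = F0 90 90 BB.
Leading byte 0xF0 = 11110000 matches 11110xxx → 4-byte sequence.
Byte 1: 0xF0 = 11110000, payload 000 (3 bits).
Byte 2: 0x90 = 10010000 (10xxxxxx ✓), payload 010000.
Byte 3: 0x90 = 10010000 (10xxxxxx ✓), payload 010000.
Byte 4: 0xBB = 10111011 (10xxxxxx ✓), payload 111011.
Concatenate: 000010000010000111011 = 0x1043B (21 bits → U+1043B).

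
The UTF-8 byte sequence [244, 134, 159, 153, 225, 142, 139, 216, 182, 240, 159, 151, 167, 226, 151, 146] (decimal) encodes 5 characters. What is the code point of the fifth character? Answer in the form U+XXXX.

U+25D2

Offset 0: leading byte 0xF4 = 11110100 → 4-byte char #1 = F4 86 9F 99.
Offset 4: leading byte 0xE1 = 11100001 → 3-byte char #2 = E1 8E 8B.
Offset 7: leading byte 0xD8 = 11011000 → 2-byte char #3 = D8 B6.
Offset 9: leading byte 0xF0 = 11110000 → 4-byte char #4 = F0 9F 97 A7.
Offset 13: leading byte 0xE2 = 11100010 → 3-byte char #5 = E2 97 92.
Leading byte 0xE2 = 11100010 matches 1110xxxx → 3-byte sequence.
Byte 1: 0xE2 = 11100010, payload 0010 (4 bits).
Byte 2: 0x97 = 10010111 (10xxxxxx ✓), payload 010111.
Byte 3: 0x92 = 10010010 (10xxxxxx ✓), payload 010010.
Concatenate: 0010010111010010 = 0x25D2 (16 bits → U+25D2).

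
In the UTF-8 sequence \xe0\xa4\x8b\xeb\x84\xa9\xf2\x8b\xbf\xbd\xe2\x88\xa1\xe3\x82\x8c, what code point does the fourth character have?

U+2221

Offset 0: leading byte 0xE0 = 11100000 → 3-byte char #1 = E0 A4 8B.
Offset 3: leading byte 0xEB = 11101011 → 3-byte char #2 = EB 84 A9.
Offset 6: leading byte 0xF2 = 11110010 → 4-byte char #3 = F2 8B BF BD.
Offset 10: leading byte 0xE2 = 11100010 → 3-byte char #4 = E2 88 A1.
Leading byte 0xE2 = 11100010 matches 1110xxxx → 3-byte sequence.
Byte 1: 0xE2 = 11100010, payload 0010 (4 bits).
Byte 2: 0x88 = 10001000 (10xxxxxx ✓), payload 001000.
Byte 3: 0xA1 = 10100001 (10xxxxxx ✓), payload 100001.
Concatenate: 0010001000100001 = 0x2221 (16 bits → U+2221).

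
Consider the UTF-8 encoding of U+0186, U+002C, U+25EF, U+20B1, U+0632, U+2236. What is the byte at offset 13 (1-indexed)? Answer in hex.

1-indexed offset 13 is 0-indexed offset 12.
U+0186 → 2-byte form C6 86 at offsets 0–1.
U+002C → 1-byte form 2C at offsets 2–2.
U+25EF → 3-byte form E2 97 AF at offsets 3–5.
U+20B1 → 3-byte form E2 82 B1 at offsets 6–8.
U+0632 → 2-byte form D8 B2 at offsets 9–10.
U+2236 → 3-byte form E2 88 B6 at offsets 11–13.
Offset 12 falls in char 6's range; it's byte 2 of E2 88 B6 = 0x88.

0x88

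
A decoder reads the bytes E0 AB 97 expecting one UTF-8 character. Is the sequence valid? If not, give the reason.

valid

Leading byte 0xE0 = 11100000 → 3-byte form.
Continuation bytes 0xAB=10101011, 0x97=10010111 all match 10xxxxxx.
Decoded value 0xAD7 is ≥ 0x800 (shortest form) and not a surrogate.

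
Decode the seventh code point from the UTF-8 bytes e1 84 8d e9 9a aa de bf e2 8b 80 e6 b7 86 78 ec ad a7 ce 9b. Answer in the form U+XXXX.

U+CB67

Offset 0: leading byte 0xE1 = 11100001 → 3-byte char #1 = E1 84 8D.
Offset 3: leading byte 0xE9 = 11101001 → 3-byte char #2 = E9 9A AA.
Offset 6: leading byte 0xDE = 11011110 → 2-byte char #3 = DE BF.
Offset 8: leading byte 0xE2 = 11100010 → 3-byte char #4 = E2 8B 80.
Offset 11: leading byte 0xE6 = 11100110 → 3-byte char #5 = E6 B7 86.
Offset 14: leading byte 0x78 = 01111000 → 1-byte char #6 = 78.
Offset 15: leading byte 0xEC = 11101100 → 3-byte char #7 = EC AD A7.
Leading byte 0xEC = 11101100 matches 1110xxxx → 3-byte sequence.
Byte 1: 0xEC = 11101100, payload 1100 (4 bits).
Byte 2: 0xAD = 10101101 (10xxxxxx ✓), payload 101101.
Byte 3: 0xA7 = 10100111 (10xxxxxx ✓), payload 100111.
Concatenate: 1100101101100111 = 0xCB67 (16 bits → U+CB67).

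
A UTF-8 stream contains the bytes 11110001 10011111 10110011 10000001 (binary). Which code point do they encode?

Leading byte 0xF1 = 11110001 matches 11110xxx → 4-byte sequence.
Byte 1: 0xF1 = 11110001, payload 001 (3 bits).
Byte 2: 0x9F = 10011111 (10xxxxxx ✓), payload 011111.
Byte 3: 0xB3 = 10110011 (10xxxxxx ✓), payload 110011.
Byte 4: 0x81 = 10000001 (10xxxxxx ✓), payload 000001.
Concatenate: 001011111110011000001 = 0x5FCC1 (21 bits → U+5FCC1).

U+5FCC1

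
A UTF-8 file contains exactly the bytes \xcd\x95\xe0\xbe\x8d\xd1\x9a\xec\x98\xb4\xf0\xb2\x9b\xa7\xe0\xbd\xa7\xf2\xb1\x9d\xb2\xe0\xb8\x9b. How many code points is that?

8

Byte at offset 0: 0xCD = 11001101 → 2-byte char (#1). Advance 2.
Byte at offset 2: 0xE0 = 11100000 → 3-byte char (#2). Advance 3.
Byte at offset 5: 0xD1 = 11010001 → 2-byte char (#3). Advance 2.
Byte at offset 7: 0xEC = 11101100 → 3-byte char (#4). Advance 3.
Byte at offset 10: 0xF0 = 11110000 → 4-byte char (#5). Advance 4.
Byte at offset 14: 0xE0 = 11100000 → 3-byte char (#6). Advance 3.
Byte at offset 17: 0xF2 = 11110010 → 4-byte char (#7). Advance 4.
Byte at offset 21: 0xE0 = 11100000 → 3-byte char (#8). Advance 3.
Reached end at offset 24 after 8 code points.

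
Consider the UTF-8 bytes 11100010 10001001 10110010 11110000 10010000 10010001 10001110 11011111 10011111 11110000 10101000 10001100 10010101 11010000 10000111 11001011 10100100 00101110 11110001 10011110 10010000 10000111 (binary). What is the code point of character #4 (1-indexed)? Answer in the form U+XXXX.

U+28315

Offset 0: leading byte 0xE2 = 11100010 → 3-byte char #1 = E2 89 B2.
Offset 3: leading byte 0xF0 = 11110000 → 4-byte char #2 = F0 90 91 8E.
Offset 7: leading byte 0xDF = 11011111 → 2-byte char #3 = DF 9F.
Offset 9: leading byte 0xF0 = 11110000 → 4-byte char #4 = F0 A8 8C 95.
Leading byte 0xF0 = 11110000 matches 11110xxx → 4-byte sequence.
Byte 1: 0xF0 = 11110000, payload 000 (3 bits).
Byte 2: 0xA8 = 10101000 (10xxxxxx ✓), payload 101000.
Byte 3: 0x8C = 10001100 (10xxxxxx ✓), payload 001100.
Byte 4: 0x95 = 10010101 (10xxxxxx ✓), payload 010101.
Concatenate: 000101000001100010101 = 0x28315 (21 bits → U+28315).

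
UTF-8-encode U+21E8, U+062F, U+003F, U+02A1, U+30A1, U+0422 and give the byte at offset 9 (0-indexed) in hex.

0x82

U+21E8 → 3-byte form E2 87 A8 at offsets 0–2.
U+062F → 2-byte form D8 AF at offsets 3–4.
U+003F → 1-byte form 3F at offsets 5–5.
U+02A1 → 2-byte form CA A1 at offsets 6–7.
U+30A1 → 3-byte form E3 82 A1 at offsets 8–10.
Offset 9 falls in char 5's range; it's byte 2 of E3 82 A1 = 0x82.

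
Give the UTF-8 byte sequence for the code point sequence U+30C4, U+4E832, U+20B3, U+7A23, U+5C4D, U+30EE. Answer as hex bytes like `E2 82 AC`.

E3 83 84 F1 8E A0 B2 E2 82 B3 E7 A8 A3 E5 B1 8D E3 83 AE

U+30C4: 3-byte form → E3 83 84.
U+4E832: 4-byte form → F1 8E A0 B2.
U+20B3: 3-byte form → E2 82 B3.
U+7A23: 3-byte form → E7 A8 A3.
U+5C4D: 3-byte form → E5 B1 8D.
U+30EE: 3-byte form → E3 83 AE.
Concatenated (19 bytes): E3 83 84 F1 8E A0 B2 E2 82 B3 E7 A8 A3 E5 B1 8D E3 83 AE.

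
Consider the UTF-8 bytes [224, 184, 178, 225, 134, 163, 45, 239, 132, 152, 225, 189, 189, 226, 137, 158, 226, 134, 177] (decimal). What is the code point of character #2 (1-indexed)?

Offset 0: leading byte 0xE0 = 11100000 → 3-byte char #1 = E0 B8 B2.
Offset 3: leading byte 0xE1 = 11100001 → 3-byte char #2 = E1 86 A3.
Leading byte 0xE1 = 11100001 matches 1110xxxx → 3-byte sequence.
Byte 1: 0xE1 = 11100001, payload 0001 (4 bits).
Byte 2: 0x86 = 10000110 (10xxxxxx ✓), payload 000110.
Byte 3: 0xA3 = 10100011 (10xxxxxx ✓), payload 100011.
Concatenate: 0001000110100011 = 0x11A3 (16 bits → U+11A3).

U+11A3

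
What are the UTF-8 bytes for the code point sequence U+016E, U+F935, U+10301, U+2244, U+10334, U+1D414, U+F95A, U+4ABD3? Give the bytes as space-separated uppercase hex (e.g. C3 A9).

C5 AE EF A4 B5 F0 90 8C 81 E2 89 84 F0 90 8C B4 F0 9D 90 94 EF A5 9A F1 8A AF 93

U+016E: 2-byte form → C5 AE.
U+F935: 3-byte form → EF A4 B5.
U+10301: 4-byte form → F0 90 8C 81.
U+2244: 3-byte form → E2 89 84.
U+10334: 4-byte form → F0 90 8C B4.
U+1D414: 4-byte form → F0 9D 90 94.
U+F95A: 3-byte form → EF A5 9A.
U+4ABD3: 4-byte form → F1 8A AF 93.
Concatenated (27 bytes): C5 AE EF A4 B5 F0 90 8C 81 E2 89 84 F0 90 8C B4 F0 9D 90 94 EF A5 9A F1 8A AF 93.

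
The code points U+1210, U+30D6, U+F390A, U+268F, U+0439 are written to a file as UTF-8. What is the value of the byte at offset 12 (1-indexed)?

1-indexed offset 12 is 0-indexed offset 11.
U+1210 → 3-byte form E1 88 90 at offsets 0–2.
U+30D6 → 3-byte form E3 83 96 at offsets 3–5.
U+F390A → 4-byte form F3 B3 A4 8A at offsets 6–9.
U+268F → 3-byte form E2 9A 8F at offsets 10–12.
Offset 11 falls in char 4's range; it's byte 2 of E2 9A 8F = 0x9A.

0x9A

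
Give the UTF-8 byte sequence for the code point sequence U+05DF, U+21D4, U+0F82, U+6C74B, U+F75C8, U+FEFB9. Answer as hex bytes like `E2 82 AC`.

D7 9F E2 87 94 E0 BE 82 F1 AC 9D 8B F3 B7 97 88 F3 BE BE B9

U+05DF: 2-byte form → D7 9F.
U+21D4: 3-byte form → E2 87 94.
U+0F82: 3-byte form → E0 BE 82.
U+6C74B: 4-byte form → F1 AC 9D 8B.
U+F75C8: 4-byte form → F3 B7 97 88.
U+FEFB9: 4-byte form → F3 BE BE B9.
Concatenated (20 bytes): D7 9F E2 87 94 E0 BE 82 F1 AC 9D 8B F3 B7 97 88 F3 BE BE B9.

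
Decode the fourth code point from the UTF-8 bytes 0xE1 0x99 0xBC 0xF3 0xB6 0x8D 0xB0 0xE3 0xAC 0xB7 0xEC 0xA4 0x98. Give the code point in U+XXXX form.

Offset 0: leading byte 0xE1 = 11100001 → 3-byte char #1 = E1 99 BC.
Offset 3: leading byte 0xF3 = 11110011 → 4-byte char #2 = F3 B6 8D B0.
Offset 7: leading byte 0xE3 = 11100011 → 3-byte char #3 = E3 AC B7.
Offset 10: leading byte 0xEC = 11101100 → 3-byte char #4 = EC A4 98.
Leading byte 0xEC = 11101100 matches 1110xxxx → 3-byte sequence.
Byte 1: 0xEC = 11101100, payload 1100 (4 bits).
Byte 2: 0xA4 = 10100100 (10xxxxxx ✓), payload 100100.
Byte 3: 0x98 = 10011000 (10xxxxxx ✓), payload 011000.
Concatenate: 1100100100011000 = 0xC918 (16 bits → U+C918).

U+C918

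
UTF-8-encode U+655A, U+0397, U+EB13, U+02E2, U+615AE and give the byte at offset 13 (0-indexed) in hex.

U+655A → 3-byte form E6 95 9A at offsets 0–2.
U+0397 → 2-byte form CE 97 at offsets 3–4.
U+EB13 → 3-byte form EE AC 93 at offsets 5–7.
U+02E2 → 2-byte form CB A2 at offsets 8–9.
U+615AE → 4-byte form F1 A1 96 AE at offsets 10–13.
Offset 13 falls in char 5's range; it's byte 4 of F1 A1 96 AE = 0xAE.

0xAE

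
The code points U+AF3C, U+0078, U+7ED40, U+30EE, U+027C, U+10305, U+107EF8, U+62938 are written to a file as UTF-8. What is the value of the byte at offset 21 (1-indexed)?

1-indexed offset 21 is 0-indexed offset 20.
U+AF3C → 3-byte form EA BC BC at offsets 0–2.
U+0078 → 1-byte form 78 at offsets 3–3.
U+7ED40 → 4-byte form F1 BE B5 80 at offsets 4–7.
U+30EE → 3-byte form E3 83 AE at offsets 8–10.
U+027C → 2-byte form C9 BC at offsets 11–12.
U+10305 → 4-byte form F0 90 8C 85 at offsets 13–16.
U+107EF8 → 4-byte form F4 87 BB B8 at offsets 17–20.
Offset 20 falls in char 7's range; it's byte 4 of F4 87 BB B8 = 0xB8.

0xB8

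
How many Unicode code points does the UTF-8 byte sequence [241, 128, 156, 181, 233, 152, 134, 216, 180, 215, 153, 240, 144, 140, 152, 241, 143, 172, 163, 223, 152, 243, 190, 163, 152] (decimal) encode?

Byte at offset 0: 0xF1 = 11110001 → 4-byte char (#1). Advance 4.
Byte at offset 4: 0xE9 = 11101001 → 3-byte char (#2). Advance 3.
Byte at offset 7: 0xD8 = 11011000 → 2-byte char (#3). Advance 2.
Byte at offset 9: 0xD7 = 11010111 → 2-byte char (#4). Advance 2.
Byte at offset 11: 0xF0 = 11110000 → 4-byte char (#5). Advance 4.
Byte at offset 15: 0xF1 = 11110001 → 4-byte char (#6). Advance 4.
Byte at offset 19: 0xDF = 11011111 → 2-byte char (#7). Advance 2.
Byte at offset 21: 0xF3 = 11110011 → 4-byte char (#8). Advance 4.
Reached end at offset 25 after 8 code points.

8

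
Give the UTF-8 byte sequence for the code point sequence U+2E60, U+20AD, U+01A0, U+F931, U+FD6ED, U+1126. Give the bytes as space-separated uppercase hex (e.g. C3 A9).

U+2E60: 3-byte form → E2 B9 A0.
U+20AD: 3-byte form → E2 82 AD.
U+01A0: 2-byte form → C6 A0.
U+F931: 3-byte form → EF A4 B1.
U+FD6ED: 4-byte form → F3 BD 9B AD.
U+1126: 3-byte form → E1 84 A6.
Concatenated (18 bytes): E2 B9 A0 E2 82 AD C6 A0 EF A4 B1 F3 BD 9B AD E1 84 A6.

E2 B9 A0 E2 82 AD C6 A0 EF A4 B1 F3 BD 9B AD E1 84 A6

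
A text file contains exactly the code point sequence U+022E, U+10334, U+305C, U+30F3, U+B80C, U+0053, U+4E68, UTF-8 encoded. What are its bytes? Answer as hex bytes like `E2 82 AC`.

U+022E: 2-byte form → C8 AE.
U+10334: 4-byte form → F0 90 8C B4.
U+305C: 3-byte form → E3 81 9C.
U+30F3: 3-byte form → E3 83 B3.
U+B80C: 3-byte form → EB A0 8C.
U+0053: 1-byte form → 53.
U+4E68: 3-byte form → E4 B9 A8.
Concatenated (19 bytes): C8 AE F0 90 8C B4 E3 81 9C E3 83 B3 EB A0 8C 53 E4 B9 A8.

C8 AE F0 90 8C B4 E3 81 9C E3 83 B3 EB A0 8C 53 E4 B9 A8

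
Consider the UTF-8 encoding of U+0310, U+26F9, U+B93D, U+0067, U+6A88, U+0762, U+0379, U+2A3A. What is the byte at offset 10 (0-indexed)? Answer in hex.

U+0310 → 2-byte form CC 90 at offsets 0–1.
U+26F9 → 3-byte form E2 9B B9 at offsets 2–4.
U+B93D → 3-byte form EB A4 BD at offsets 5–7.
U+0067 → 1-byte form 67 at offsets 8–8.
U+6A88 → 3-byte form E6 AA 88 at offsets 9–11.
Offset 10 falls in char 5's range; it's byte 2 of E6 AA 88 = 0xAA.

0xAA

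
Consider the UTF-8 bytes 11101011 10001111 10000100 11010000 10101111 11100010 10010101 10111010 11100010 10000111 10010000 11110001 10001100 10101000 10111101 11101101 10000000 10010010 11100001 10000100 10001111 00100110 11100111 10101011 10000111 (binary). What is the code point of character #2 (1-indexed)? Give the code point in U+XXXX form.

Offset 0: leading byte 0xEB = 11101011 → 3-byte char #1 = EB 8F 84.
Offset 3: leading byte 0xD0 = 11010000 → 2-byte char #2 = D0 AF.
Leading byte 0xD0 = 11010000 matches 110xxxxx → 2-byte sequence.
Byte 1: 0xD0 = 11010000, payload 10000 (5 bits).
Byte 2: 0xAF = 10101111 (10xxxxxx ✓), payload 101111.
Concatenate: 10000101111 = 0x42F (11 bits → U+042F).

U+042F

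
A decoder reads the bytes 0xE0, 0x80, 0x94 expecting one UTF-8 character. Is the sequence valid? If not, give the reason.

Leading byte 0xE0 = 11100000 → 3-byte form.
Continuation bytes all match 10xxxxxx. Payload decodes to 0x14.
But 0x14 < 0x800, the minimum for a 3-byte sequence — this is an overlong encoding.

invalid (overlong encoding)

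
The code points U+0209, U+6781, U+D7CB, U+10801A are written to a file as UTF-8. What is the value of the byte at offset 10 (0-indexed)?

U+0209 → 2-byte form C8 89 at offsets 0–1.
U+6781 → 3-byte form E6 9E 81 at offsets 2–4.
U+D7CB → 3-byte form ED 9F 8B at offsets 5–7.
U+10801A → 4-byte form F4 88 80 9A at offsets 8–11.
Offset 10 falls in char 4's range; it's byte 3 of F4 88 80 9A = 0x80.

0x80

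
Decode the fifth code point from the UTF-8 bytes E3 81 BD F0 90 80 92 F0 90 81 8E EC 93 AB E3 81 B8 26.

Offset 0: leading byte 0xE3 = 11100011 → 3-byte char #1 = E3 81 BD.
Offset 3: leading byte 0xF0 = 11110000 → 4-byte char #2 = F0 90 80 92.
Offset 7: leading byte 0xF0 = 11110000 → 4-byte char #3 = F0 90 81 8E.
Offset 11: leading byte 0xEC = 11101100 → 3-byte char #4 = EC 93 AB.
Offset 14: leading byte 0xE3 = 11100011 → 3-byte char #5 = E3 81 B8.
Leading byte 0xE3 = 11100011 matches 1110xxxx → 3-byte sequence.
Byte 1: 0xE3 = 11100011, payload 0011 (4 bits).
Byte 2: 0x81 = 10000001 (10xxxxxx ✓), payload 000001.
Byte 3: 0xB8 = 10111000 (10xxxxxx ✓), payload 111000.
Concatenate: 0011000001111000 = 0x3078 (16 bits → U+3078).

U+3078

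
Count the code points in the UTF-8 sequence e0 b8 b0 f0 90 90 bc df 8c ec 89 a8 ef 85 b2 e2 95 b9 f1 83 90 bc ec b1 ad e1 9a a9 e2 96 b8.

10

Byte at offset 0: 0xE0 = 11100000 → 3-byte char (#1). Advance 3.
Byte at offset 3: 0xF0 = 11110000 → 4-byte char (#2). Advance 4.
Byte at offset 7: 0xDF = 11011111 → 2-byte char (#3). Advance 2.
Byte at offset 9: 0xEC = 11101100 → 3-byte char (#4). Advance 3.
Byte at offset 12: 0xEF = 11101111 → 3-byte char (#5). Advance 3.
Byte at offset 15: 0xE2 = 11100010 → 3-byte char (#6). Advance 3.
Byte at offset 18: 0xF1 = 11110001 → 4-byte char (#7). Advance 4.
Byte at offset 22: 0xEC = 11101100 → 3-byte char (#8). Advance 3.
Byte at offset 25: 0xE1 = 11100001 → 3-byte char (#9). Advance 3.
Byte at offset 28: 0xE2 = 11100010 → 3-byte char (#10). Advance 3.
Reached end at offset 31 after 10 code points.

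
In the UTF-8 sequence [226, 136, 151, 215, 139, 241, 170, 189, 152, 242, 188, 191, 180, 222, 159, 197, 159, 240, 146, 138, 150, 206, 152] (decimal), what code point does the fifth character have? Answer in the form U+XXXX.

U+079F

Offset 0: leading byte 0xE2 = 11100010 → 3-byte char #1 = E2 88 97.
Offset 3: leading byte 0xD7 = 11010111 → 2-byte char #2 = D7 8B.
Offset 5: leading byte 0xF1 = 11110001 → 4-byte char #3 = F1 AA BD 98.
Offset 9: leading byte 0xF2 = 11110010 → 4-byte char #4 = F2 BC BF B4.
Offset 13: leading byte 0xDE = 11011110 → 2-byte char #5 = DE 9F.
Leading byte 0xDE = 11011110 matches 110xxxxx → 2-byte sequence.
Byte 1: 0xDE = 11011110, payload 11110 (5 bits).
Byte 2: 0x9F = 10011111 (10xxxxxx ✓), payload 011111.
Concatenate: 11110011111 = 0x79F (11 bits → U+079F).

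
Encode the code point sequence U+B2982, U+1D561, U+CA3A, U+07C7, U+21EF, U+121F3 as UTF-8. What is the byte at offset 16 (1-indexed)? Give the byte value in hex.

0xAF

1-indexed offset 16 is 0-indexed offset 15.
U+B2982 → 4-byte form F2 B2 A6 82 at offsets 0–3.
U+1D561 → 4-byte form F0 9D 95 A1 at offsets 4–7.
U+CA3A → 3-byte form EC A8 BA at offsets 8–10.
U+07C7 → 2-byte form DF 87 at offsets 11–12.
U+21EF → 3-byte form E2 87 AF at offsets 13–15.
Offset 15 falls in char 5's range; it's byte 3 of E2 87 AF = 0xAF.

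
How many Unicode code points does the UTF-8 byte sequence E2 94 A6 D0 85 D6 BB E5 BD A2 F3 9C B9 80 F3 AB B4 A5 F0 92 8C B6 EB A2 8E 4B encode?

Byte at offset 0: 0xE2 = 11100010 → 3-byte char (#1). Advance 3.
Byte at offset 3: 0xD0 = 11010000 → 2-byte char (#2). Advance 2.
Byte at offset 5: 0xD6 = 11010110 → 2-byte char (#3). Advance 2.
Byte at offset 7: 0xE5 = 11100101 → 3-byte char (#4). Advance 3.
Byte at offset 10: 0xF3 = 11110011 → 4-byte char (#5). Advance 4.
Byte at offset 14: 0xF3 = 11110011 → 4-byte char (#6). Advance 4.
Byte at offset 18: 0xF0 = 11110000 → 4-byte char (#7). Advance 4.
Byte at offset 22: 0xEB = 11101011 → 3-byte char (#8). Advance 3.
Byte at offset 25: 0x4B = 01001011 → 1-byte char (#9). Advance 1.
Reached end at offset 26 after 9 code points.

9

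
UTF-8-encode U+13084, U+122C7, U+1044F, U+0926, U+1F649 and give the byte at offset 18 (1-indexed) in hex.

0x99

1-indexed offset 18 is 0-indexed offset 17.
U+13084 → 4-byte form F0 93 82 84 at offsets 0–3.
U+122C7 → 4-byte form F0 92 8B 87 at offsets 4–7.
U+1044F → 4-byte form F0 90 91 8F at offsets 8–11.
U+0926 → 3-byte form E0 A4 A6 at offsets 12–14.
U+1F649 → 4-byte form F0 9F 99 89 at offsets 15–18.
Offset 17 falls in char 5's range; it's byte 3 of F0 9F 99 89 = 0x99.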